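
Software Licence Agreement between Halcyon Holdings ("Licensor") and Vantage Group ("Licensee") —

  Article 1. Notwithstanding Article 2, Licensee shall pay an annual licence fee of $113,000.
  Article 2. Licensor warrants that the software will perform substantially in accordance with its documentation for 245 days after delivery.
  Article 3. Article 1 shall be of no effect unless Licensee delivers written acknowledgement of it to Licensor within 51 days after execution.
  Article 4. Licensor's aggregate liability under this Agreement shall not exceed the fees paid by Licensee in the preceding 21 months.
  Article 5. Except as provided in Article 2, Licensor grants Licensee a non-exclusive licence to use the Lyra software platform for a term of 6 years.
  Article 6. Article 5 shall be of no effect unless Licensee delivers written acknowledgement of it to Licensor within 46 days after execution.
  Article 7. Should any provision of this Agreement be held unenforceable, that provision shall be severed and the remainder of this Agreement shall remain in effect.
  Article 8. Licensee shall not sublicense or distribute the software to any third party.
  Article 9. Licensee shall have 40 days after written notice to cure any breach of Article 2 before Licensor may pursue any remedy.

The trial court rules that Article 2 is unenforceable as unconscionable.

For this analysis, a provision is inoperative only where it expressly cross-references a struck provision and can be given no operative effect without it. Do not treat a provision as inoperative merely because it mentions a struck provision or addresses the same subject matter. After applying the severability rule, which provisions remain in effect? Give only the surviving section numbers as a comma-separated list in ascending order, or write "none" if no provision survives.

Article 2 is struck. Article 9 operates only by reference to Article 2, so it falls with Article 2. Although Article 5 refers to Article 2, its operative terms do not depend on Article 2, so it remains in effect. Although Article 1 refers to Article 2, its operative terms do not depend on Article 2, so it remains in effect. Article 7 is a severability clause and preserves every provision that can still be given independent effect. Article 1, Article 3, Article 4, Article 5, Article 6, Article 7, and Article 8 remain in effect.

1, 3, 4, 5, 6, 7, 8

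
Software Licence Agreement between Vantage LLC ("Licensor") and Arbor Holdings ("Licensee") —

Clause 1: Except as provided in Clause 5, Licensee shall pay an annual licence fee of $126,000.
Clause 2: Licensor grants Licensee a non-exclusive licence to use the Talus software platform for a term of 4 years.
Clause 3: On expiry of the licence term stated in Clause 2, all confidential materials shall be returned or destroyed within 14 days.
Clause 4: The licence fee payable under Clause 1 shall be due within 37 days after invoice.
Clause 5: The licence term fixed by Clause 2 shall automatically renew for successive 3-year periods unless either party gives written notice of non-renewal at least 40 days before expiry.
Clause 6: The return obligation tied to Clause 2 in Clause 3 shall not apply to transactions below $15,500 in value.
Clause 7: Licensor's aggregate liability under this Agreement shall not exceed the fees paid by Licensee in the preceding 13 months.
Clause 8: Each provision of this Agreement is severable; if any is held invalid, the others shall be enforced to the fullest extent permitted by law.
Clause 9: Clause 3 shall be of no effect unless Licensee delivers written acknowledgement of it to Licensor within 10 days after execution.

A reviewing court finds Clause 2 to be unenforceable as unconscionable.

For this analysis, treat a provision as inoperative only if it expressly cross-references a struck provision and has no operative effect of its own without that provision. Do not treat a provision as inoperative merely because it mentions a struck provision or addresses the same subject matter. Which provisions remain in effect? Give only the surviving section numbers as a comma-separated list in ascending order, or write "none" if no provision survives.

Clause 2 is struck. Clause 3 merely fixes the return obligation tied to Clause 2; with Clause 2 gone it has nothing to operate on and falls away. Clause 5 operates only by reference to Clause 2, so it falls with Clause 2. Clause 6 has no operative effect of its own apart from Clause 3 and is therefore inoperative. The only function of Clause 9 is the acknowledgement condition for Clause 3, so it cannot stand once Clause 3 is removed. Clause 1 mentions Clause 5 but its own obligation stands independently of Clause 5, so Clause 1 is not affected. Under the severability clause in Clause 8, the remaining provisions continue in force. Clause 1, Clause 4, Clause 7, and Clause 8 remain in effect.

1, 4, 7, 8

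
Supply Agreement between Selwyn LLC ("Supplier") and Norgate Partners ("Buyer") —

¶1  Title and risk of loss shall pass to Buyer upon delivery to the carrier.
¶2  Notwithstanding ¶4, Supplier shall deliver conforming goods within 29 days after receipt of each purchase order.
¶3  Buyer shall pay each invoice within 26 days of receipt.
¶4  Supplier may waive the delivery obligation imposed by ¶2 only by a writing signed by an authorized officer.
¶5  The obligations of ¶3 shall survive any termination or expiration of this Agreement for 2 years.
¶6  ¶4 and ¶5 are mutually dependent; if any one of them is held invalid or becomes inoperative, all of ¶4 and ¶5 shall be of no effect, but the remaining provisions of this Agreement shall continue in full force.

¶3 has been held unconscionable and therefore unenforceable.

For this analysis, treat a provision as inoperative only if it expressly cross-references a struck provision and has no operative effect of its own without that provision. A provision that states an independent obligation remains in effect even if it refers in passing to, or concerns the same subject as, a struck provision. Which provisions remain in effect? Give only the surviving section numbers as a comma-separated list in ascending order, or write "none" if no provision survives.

1, 2, 6

¶3 is struck. ¶5 merely fixes the survival period for ¶3; with ¶3 gone it has nothing to operate on and falls away. ¶2 mentions ¶4 but its own obligation stands independently of ¶4, so ¶2 is not affected. ¶6 declares ¶4 and ¶5 mutually dependent; since one of them has fallen, all of them are of no effect. That brings down ¶4 as well. The remainder continues in force under ¶6. ¶1, ¶2, and ¶6 remain in effect.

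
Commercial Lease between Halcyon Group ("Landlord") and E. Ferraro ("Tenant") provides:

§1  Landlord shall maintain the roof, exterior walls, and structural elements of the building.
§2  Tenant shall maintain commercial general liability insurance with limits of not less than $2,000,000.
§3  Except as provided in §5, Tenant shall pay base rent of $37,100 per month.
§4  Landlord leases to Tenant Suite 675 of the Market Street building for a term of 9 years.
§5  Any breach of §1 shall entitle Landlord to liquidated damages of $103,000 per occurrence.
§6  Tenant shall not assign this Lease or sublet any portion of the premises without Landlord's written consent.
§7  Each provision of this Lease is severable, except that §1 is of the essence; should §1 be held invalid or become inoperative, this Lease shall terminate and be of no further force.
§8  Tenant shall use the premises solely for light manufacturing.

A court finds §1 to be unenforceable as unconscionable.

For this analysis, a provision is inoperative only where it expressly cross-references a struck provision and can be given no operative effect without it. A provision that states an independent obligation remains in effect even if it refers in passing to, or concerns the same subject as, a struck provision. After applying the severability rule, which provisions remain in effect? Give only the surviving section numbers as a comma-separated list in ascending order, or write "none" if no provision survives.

none

§1 is struck. §5 operates only by reference to §1, so it falls with §1. §7 makes §1 an essential term, and §1 is the provision held invalid; under §7, the entire Lease is therefore void. No provision of the Lease survives.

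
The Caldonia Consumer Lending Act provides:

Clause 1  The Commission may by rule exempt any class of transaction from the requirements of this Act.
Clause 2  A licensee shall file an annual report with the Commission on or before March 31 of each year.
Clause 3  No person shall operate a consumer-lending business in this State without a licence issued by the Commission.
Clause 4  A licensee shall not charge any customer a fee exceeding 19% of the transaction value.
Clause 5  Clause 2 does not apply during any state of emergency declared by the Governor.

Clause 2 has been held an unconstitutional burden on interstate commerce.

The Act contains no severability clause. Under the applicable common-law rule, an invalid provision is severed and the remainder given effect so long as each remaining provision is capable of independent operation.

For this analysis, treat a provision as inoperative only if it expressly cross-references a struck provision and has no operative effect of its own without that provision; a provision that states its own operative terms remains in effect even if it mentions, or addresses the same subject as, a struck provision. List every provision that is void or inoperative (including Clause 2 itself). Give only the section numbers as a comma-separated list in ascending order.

Clause 2 is struck. Clause 5 merely fixes the emergency suspension of Clause 2; with Clause 2 gone it has nothing to operate on and falls away. With no severability clause, the stated default rule severs what cannot stand and enforces each remaining provision that can operate on its own. The provisions still in force are Clause 1, Clause 3, and Clause 4.

2, 5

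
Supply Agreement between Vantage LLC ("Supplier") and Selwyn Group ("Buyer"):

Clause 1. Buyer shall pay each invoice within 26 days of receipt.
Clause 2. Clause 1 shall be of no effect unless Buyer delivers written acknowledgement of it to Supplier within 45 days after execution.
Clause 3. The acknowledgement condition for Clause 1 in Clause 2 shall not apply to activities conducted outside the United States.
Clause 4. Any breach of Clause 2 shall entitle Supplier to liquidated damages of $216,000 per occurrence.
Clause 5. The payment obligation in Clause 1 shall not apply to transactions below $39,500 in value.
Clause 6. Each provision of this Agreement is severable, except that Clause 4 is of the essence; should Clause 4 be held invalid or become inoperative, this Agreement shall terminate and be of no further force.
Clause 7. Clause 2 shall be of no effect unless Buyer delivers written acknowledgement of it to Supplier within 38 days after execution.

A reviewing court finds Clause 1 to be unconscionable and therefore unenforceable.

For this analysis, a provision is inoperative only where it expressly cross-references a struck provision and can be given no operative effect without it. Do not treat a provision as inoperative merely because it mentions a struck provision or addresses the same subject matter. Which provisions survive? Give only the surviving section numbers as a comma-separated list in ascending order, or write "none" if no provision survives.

Clause 1 is struck. Clause 2 has no operative effect of its own apart from Clause 1 and is therefore inoperative. Clause 5 does nothing except set the carve-out from the payment obligation by reference to Clause 1; with Clause 1 gone it has no independent effect and is inoperative. Clause 3 operates only by reference to Clause 2, so it falls with Clause 2. Clause 4 operates only by reference to Clause 2, so it falls with Clause 2. Clause 7 merely fixes the acknowledgement condition for Clause 2; with Clause 2 gone it has nothing to operate on and falls away. Clause 6 makes Clause 4 an essential term, and Clause 4 has been rendered inoperative by the cascade; under Clause 6, the entire Agreement is therefore void. No provision of the Agreement survives.

none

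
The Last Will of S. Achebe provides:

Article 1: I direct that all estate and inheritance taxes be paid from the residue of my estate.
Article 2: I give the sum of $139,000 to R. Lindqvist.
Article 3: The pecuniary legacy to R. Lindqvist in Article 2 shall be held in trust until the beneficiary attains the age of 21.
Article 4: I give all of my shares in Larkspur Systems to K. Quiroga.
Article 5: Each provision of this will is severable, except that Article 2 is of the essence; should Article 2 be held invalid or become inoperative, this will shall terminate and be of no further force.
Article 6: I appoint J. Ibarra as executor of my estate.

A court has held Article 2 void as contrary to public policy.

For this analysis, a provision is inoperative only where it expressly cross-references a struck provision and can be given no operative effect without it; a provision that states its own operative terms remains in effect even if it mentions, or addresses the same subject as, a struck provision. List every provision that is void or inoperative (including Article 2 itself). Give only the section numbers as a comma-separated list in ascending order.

Article 2 is struck. The only function of Article 3 is the trust for Article 2, so it cannot stand once Article 2 is removed. Article 5 makes Article 2 an essential term, and Article 2 is the provision held invalid; under Article 5, the entire will is therefore void. No provision of the will survives.

1, 2, 3, 4, 5, 6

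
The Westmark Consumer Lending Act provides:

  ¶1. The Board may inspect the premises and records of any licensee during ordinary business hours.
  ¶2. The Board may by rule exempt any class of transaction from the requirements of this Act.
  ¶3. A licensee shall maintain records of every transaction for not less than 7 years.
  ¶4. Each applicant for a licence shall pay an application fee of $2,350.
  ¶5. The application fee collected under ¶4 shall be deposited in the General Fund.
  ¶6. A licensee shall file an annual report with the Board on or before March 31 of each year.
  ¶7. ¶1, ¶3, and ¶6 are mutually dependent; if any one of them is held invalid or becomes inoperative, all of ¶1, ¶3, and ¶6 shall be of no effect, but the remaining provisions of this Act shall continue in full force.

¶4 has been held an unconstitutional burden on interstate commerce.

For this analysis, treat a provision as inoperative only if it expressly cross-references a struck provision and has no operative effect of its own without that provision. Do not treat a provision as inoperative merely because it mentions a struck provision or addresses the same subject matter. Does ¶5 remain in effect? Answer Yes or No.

No

¶4 is struck. ¶5 does nothing except set the disposition of the application fee by reference to ¶4; with ¶4 gone it has no independent effect and is inoperative. ¶7 ties ¶1, ¶3, and ¶6 together, but none of those is affected here; the remaining provisions continue in force under ¶7. The provisions still in force are ¶1, ¶2, ¶3, ¶6, and ¶7. ¶5 is among the inoperative provisions, so the answer is no.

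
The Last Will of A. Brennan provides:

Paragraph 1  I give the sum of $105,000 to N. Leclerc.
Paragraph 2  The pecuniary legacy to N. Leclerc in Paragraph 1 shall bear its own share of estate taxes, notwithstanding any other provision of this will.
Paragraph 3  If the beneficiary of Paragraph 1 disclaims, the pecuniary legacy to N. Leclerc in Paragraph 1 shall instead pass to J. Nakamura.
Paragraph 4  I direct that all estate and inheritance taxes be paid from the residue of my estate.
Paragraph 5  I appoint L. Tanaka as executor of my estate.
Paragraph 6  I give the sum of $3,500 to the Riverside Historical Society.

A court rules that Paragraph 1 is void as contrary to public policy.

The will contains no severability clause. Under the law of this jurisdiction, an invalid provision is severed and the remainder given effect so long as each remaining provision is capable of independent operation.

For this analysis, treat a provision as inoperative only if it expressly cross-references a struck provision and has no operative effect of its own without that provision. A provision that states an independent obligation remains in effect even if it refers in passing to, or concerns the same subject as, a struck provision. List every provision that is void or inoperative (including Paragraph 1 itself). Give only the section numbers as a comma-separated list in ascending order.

Paragraph 1 is struck. Paragraph 2 operates only by reference to Paragraph 1, so it falls with Paragraph 1. Paragraph 3 merely fixes the alternative disposition for Paragraph 1; with Paragraph 1 gone it has nothing to operate on and falls away. With no severability clause, the stated default rule severs what cannot stand and enforces each remaining provision that can operate on its own. The provisions still in force are Paragraph 4, Paragraph 5, and Paragraph 6.

1, 2, 3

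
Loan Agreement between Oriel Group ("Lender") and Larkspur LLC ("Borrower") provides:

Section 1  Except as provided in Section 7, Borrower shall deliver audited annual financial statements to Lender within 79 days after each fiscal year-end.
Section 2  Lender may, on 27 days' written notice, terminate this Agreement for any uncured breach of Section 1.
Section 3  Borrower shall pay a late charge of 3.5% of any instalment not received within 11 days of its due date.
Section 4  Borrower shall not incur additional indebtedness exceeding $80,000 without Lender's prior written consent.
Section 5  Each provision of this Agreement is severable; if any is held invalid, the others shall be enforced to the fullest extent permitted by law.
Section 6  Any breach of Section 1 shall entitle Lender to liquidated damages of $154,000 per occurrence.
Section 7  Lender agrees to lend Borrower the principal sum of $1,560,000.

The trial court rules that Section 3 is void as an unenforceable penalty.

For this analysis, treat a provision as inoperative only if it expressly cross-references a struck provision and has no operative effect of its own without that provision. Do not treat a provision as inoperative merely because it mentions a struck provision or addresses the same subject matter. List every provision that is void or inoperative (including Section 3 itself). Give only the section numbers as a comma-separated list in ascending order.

3

Section 3 is struck. No other provision's operative terms depend on Section 3. Section 5 is a severability clause and preserves every provision that can still be given independent effect. Section 1, Section 2, Section 4, Section 5, Section 6, and Section 7 remain in effect.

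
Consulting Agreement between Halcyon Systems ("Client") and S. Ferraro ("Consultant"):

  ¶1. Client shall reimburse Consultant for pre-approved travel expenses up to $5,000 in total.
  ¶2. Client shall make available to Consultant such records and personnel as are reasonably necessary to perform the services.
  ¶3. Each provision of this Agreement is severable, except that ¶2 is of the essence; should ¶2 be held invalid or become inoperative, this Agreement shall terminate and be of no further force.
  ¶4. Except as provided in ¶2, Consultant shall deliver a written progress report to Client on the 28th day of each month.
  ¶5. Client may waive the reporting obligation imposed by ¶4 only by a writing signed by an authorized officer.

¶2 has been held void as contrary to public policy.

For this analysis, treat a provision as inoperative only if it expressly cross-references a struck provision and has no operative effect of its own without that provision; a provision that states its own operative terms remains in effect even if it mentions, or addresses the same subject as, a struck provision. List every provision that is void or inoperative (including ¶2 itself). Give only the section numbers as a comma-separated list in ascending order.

1, 2, 3, 4, 5

¶2 is struck. Nothing else in the Agreement is defined by reference to ¶2. ¶3 makes ¶2 an essential term, and ¶2 is the provision held invalid; under ¶3, the entire Agreement is therefore void. No provision of the Agreement survives.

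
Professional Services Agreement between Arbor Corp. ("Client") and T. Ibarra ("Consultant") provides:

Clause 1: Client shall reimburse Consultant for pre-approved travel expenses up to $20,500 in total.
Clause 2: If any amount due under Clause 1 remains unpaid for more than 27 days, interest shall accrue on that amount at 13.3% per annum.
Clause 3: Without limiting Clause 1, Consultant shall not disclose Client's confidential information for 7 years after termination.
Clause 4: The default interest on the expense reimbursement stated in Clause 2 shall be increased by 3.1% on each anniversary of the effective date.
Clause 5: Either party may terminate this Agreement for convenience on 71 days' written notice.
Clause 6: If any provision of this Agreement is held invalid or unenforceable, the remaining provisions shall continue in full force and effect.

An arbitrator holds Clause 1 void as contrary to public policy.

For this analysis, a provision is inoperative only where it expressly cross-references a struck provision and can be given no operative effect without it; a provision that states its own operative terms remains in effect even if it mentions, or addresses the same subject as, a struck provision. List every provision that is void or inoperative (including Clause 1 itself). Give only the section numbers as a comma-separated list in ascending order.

Clause 1 is struck. Clause 2 does nothing except set the default interest on the expense reimbursement by reference to Clause 1; with Clause 1 gone it has no independent effect and is inoperative. Clause 4 does nothing except set the escalation of the default interest on the expense reimbursement by reference to Clause 2; with Clause 2 gone it has no independent effect and is inoperative. Clause 3 mentions Clause 1 but its own obligation stands independently of Clause 1, so Clause 3 is not affected. Under the severability clause in Clause 6, the remaining provisions continue in force. The provisions still in force are Clause 3, Clause 5, and Clause 6.

1, 2, 4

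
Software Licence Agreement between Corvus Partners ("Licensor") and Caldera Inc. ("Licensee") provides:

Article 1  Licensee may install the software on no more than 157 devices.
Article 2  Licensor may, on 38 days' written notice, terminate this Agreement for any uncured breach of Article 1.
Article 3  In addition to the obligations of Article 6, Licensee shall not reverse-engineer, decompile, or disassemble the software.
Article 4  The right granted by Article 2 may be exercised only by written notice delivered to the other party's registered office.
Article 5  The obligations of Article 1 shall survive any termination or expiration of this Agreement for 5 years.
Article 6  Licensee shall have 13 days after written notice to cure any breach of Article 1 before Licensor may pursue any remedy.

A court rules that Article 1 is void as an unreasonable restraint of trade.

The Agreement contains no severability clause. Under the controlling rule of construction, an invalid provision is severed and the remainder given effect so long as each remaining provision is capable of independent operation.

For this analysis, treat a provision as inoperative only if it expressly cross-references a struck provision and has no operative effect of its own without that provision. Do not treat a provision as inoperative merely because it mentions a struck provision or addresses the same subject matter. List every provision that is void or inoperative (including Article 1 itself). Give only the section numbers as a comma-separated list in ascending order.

Article 1 is struck. Article 2 operates only by reference to Article 1, so it falls with Article 1. The only function of Article 5 is the survival period for Article 1, so it cannot stand once Article 1 is removed. Article 6 operates only by reference to Article 1, so it falls with Article 1. Article 4 has no operative effect of its own apart from Article 2 and is therefore inoperative. Although Article 3 refers to Article 6, its operative terms do not depend on Article 6, so it remains in effect. With no severability clause, the stated default rule severs what cannot stand and enforces each remaining provision that can operate on its own. Only Article 3 remains in effect.

1, 2, 4, 5, 6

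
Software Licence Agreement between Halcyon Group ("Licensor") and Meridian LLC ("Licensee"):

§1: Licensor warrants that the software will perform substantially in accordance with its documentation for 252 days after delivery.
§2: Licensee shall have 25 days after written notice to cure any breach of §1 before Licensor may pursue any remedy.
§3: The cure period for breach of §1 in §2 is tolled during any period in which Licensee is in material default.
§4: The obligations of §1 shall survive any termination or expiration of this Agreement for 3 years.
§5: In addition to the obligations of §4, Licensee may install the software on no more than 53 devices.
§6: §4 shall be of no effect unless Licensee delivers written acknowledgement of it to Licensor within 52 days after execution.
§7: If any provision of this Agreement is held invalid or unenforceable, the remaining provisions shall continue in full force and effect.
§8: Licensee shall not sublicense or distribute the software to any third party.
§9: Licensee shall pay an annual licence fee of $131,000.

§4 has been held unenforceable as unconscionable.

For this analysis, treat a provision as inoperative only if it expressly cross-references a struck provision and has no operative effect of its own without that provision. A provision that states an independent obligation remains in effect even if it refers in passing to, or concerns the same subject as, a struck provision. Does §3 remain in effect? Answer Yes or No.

§4 is struck. §6 merely fixes the acknowledgement condition for §4; with §4 gone it has nothing to operate on and falls away. Although §5 refers to §4, its operative terms do not depend on §4, so it remains in effect. §7 is a severability clause and preserves every provision that can still be given independent effect. §1, §2, §3, §5, §7, §8, and §9 remain in effect. §3 is among the surviving provisions, so the answer is yes.

Yes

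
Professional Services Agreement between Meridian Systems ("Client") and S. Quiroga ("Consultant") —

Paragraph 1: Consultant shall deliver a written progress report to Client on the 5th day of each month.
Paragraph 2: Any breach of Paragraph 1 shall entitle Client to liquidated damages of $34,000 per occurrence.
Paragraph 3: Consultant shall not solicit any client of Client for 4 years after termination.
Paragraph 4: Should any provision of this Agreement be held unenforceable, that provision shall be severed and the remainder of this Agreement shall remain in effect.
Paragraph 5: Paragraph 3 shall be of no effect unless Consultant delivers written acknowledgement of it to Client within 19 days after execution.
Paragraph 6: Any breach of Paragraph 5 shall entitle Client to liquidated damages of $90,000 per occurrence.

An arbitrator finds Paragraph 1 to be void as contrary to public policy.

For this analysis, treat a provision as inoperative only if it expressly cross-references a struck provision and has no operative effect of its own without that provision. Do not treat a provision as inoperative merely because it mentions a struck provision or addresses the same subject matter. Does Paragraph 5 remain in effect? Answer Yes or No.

Paragraph 1 is struck. Paragraph 2 operates only by reference to Paragraph 1, so it falls with Paragraph 1. Paragraph 4 is a severability clause and preserves every provision that can still be given independent effect. That leaves Paragraph 3, Paragraph 4, Paragraph 5, and Paragraph 6 in effect. Paragraph 5 is among the surviving provisions, so the answer is yes.

Yes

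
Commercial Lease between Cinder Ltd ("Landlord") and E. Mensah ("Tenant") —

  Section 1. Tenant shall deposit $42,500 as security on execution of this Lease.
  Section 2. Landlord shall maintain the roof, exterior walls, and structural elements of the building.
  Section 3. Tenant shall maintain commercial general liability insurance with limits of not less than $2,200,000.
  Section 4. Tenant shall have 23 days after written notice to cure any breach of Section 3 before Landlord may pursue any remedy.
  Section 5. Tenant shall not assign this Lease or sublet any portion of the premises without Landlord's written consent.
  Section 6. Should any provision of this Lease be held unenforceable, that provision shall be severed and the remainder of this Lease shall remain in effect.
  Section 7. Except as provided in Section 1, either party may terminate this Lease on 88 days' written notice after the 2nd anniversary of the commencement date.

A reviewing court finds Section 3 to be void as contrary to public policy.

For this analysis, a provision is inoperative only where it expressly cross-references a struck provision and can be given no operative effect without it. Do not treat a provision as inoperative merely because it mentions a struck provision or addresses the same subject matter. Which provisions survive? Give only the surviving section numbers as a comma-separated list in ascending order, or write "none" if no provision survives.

1, 2, 5, 6, 7

Section 3 is struck. Section 4 merely fixes the cure period for breach of Section 3; with Section 3 gone it has nothing to operate on and falls away. Under the severability clause in Section 6, the remaining provisions continue in force. The provisions still in force are Section 1, Section 2, Section 5, Section 6, and Section 7.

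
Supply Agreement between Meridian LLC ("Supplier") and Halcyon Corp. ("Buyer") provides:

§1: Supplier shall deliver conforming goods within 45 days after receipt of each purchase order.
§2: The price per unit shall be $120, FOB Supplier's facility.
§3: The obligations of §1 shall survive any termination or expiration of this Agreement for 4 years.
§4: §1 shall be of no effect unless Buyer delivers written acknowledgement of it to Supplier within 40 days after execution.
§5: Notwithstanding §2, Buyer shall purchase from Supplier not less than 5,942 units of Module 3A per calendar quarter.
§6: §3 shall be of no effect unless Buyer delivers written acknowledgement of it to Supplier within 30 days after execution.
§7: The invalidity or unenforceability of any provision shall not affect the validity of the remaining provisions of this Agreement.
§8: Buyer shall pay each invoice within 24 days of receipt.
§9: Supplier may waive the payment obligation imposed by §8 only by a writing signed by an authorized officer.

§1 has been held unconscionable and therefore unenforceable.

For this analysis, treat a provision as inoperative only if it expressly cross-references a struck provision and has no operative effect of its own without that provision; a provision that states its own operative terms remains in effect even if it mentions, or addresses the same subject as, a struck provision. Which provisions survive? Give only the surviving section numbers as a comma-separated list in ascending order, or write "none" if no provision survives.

2, 5, 7, 8, 9

§1 is struck. §3 has no operative effect of its own apart from §1 and is therefore inoperative. §4 has no operative effect of its own apart from §1 and is therefore inoperative. §6 has no operative effect of its own apart from §3 and is therefore inoperative. Under the severability clause in §7, the remaining provisions continue in force. That leaves §2, §5, §7, §8, and §9 in effect.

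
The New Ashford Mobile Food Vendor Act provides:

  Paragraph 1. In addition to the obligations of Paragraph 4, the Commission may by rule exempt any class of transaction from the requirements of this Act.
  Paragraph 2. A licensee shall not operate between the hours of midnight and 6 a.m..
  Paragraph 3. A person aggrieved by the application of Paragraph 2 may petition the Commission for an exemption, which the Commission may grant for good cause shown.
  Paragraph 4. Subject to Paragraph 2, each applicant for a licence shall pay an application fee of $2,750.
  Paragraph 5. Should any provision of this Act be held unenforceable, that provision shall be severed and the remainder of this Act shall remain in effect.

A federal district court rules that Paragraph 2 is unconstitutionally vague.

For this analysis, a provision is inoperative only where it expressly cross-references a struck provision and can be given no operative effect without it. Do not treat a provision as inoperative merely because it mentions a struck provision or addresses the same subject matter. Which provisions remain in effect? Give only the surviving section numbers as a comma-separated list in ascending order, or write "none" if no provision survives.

1, 4, 5

Paragraph 2 is struck. Paragraph 3 operates only by reference to Paragraph 2, so it falls with Paragraph 2. Paragraph 4 mentions Paragraph 2 but its own obligation stands independently of Paragraph 2, so Paragraph 4 is not affected. Under the severability clause in Paragraph 5, the remaining provisions continue in force. Paragraph 1, Paragraph 4, and Paragraph 5 remain in effect.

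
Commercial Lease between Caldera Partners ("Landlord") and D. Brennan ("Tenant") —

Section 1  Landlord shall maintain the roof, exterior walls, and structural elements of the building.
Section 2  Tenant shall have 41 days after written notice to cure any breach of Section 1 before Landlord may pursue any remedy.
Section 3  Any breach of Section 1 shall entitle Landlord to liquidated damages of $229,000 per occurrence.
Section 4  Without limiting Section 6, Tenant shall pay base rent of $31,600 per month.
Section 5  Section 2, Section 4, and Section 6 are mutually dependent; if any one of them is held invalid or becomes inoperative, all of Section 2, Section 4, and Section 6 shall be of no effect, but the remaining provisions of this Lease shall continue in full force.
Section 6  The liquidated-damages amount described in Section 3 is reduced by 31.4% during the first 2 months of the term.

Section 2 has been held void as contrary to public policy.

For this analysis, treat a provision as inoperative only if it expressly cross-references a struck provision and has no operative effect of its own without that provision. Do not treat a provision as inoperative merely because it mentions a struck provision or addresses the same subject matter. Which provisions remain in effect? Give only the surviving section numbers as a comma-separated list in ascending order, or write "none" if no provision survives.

1, 3, 5

Section 2 is struck. No other provision's operative terms depend on Section 2. Section 5 declares Section 2, Section 4, and Section 6 mutually dependent; since one of them has fallen, all of them are of no effect. That brings down Section 4 and Section 6 as well. The remainder continues in force under Section 5. Section 1, Section 3, and Section 5 remain in effect.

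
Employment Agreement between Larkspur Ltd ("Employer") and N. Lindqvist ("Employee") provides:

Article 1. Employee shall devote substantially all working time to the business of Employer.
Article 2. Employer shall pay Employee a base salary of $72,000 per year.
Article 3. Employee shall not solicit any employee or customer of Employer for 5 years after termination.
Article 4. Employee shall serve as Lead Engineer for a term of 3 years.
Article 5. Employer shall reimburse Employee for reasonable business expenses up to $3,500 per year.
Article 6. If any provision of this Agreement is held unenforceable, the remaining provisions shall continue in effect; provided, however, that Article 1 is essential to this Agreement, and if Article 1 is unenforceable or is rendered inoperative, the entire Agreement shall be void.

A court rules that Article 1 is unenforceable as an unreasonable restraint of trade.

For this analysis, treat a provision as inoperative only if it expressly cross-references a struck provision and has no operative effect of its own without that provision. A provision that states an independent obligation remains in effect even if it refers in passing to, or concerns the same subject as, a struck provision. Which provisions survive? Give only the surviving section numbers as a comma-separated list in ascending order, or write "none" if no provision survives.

none

Article 1 is struck. Nothing else in the Agreement is defined by reference to Article 1. Article 6 makes Article 1 an essential term, and Article 1 is the provision held invalid; under Article 6, the entire Agreement is therefore void. No provision of the Agreement survives.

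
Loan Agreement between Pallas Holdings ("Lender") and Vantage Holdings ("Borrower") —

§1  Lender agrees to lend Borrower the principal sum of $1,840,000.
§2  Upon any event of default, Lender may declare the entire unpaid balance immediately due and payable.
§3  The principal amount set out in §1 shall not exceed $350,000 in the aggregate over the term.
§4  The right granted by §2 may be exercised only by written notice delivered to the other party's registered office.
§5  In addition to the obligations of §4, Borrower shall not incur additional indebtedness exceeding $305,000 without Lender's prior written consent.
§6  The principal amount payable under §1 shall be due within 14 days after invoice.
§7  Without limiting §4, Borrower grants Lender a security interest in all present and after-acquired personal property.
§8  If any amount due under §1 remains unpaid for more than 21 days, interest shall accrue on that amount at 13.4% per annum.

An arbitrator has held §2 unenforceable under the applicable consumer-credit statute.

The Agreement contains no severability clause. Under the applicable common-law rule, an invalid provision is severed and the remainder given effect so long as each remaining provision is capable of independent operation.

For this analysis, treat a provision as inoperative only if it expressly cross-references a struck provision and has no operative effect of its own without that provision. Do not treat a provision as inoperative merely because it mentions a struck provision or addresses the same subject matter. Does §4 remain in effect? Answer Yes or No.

§2 is struck. §4 merely fixes the notice requirement for §2; with §2 gone it has nothing to operate on and falls away. Although §5 refers to §4, its operative terms do not depend on §4, so it remains in effect. Although §7 refers to §4, its operative terms do not depend on §4, so it remains in effect. With no severability clause, the stated default rule severs what cannot stand and enforces each remaining provision that can operate on its own. That leaves §1, §3, §5, §6, §7, and §8 in effect. §4 is among the inoperative provisions, so the answer is no.

No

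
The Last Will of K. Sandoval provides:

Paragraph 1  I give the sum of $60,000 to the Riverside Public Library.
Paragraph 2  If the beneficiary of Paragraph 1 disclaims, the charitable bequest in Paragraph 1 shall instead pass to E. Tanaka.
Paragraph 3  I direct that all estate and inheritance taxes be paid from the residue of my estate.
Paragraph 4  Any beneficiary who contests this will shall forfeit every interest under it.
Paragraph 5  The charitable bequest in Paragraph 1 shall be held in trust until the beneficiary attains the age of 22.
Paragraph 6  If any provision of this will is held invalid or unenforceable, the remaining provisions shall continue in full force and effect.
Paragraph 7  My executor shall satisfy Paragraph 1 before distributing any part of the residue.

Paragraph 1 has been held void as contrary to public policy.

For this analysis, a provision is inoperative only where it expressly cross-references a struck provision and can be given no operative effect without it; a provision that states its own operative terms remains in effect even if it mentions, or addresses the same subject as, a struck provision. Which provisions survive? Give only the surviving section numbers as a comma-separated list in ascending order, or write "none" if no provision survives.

3, 4, 6

Paragraph 1 is struck. Paragraph 2 operates only by reference to Paragraph 1, so it falls with Paragraph 1. Paragraph 5 merely fixes the trust for Paragraph 1; with Paragraph 1 gone it has nothing to operate on and falls away. The only function of Paragraph 7 is the priority direction for Paragraph 1, so it cannot stand once Paragraph 1 is removed. Under the severability clause in Paragraph 6, the remaining provisions continue in force. The provisions still in force are Paragraph 3, Paragraph 4, and Paragraph 6.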